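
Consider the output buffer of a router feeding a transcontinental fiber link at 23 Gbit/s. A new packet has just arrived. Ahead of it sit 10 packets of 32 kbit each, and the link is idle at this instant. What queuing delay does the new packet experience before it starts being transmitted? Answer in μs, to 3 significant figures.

13.9 μs

Each queued packet: L/R = 32000/23000000000 = 1.3913 μs.
10 queued → 13.913 μs.
Queuing delay = 13.9 μs.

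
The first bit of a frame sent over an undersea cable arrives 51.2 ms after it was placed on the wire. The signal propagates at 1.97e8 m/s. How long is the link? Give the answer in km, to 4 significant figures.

10090 km

d = s × t_prop = 197000000 × 0.0512 = 10090 km.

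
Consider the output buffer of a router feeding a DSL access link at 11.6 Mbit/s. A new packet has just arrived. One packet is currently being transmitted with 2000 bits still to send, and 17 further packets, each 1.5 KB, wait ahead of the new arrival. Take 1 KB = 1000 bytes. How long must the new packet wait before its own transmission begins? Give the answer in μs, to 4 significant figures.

Each queued packet: L/R = 12000/11600000 = 1034.48 μs.
17 queued → 17586.2 μs.
Plus remaining 2000 bits of current packet: 172.414 μs.
Queuing delay = 17760 μs.

17760 μs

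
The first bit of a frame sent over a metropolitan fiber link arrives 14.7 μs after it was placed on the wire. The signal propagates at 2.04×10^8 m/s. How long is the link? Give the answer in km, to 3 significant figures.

d = s × t_prop = 204000000 × 1.47e-05 = 3.00 km.

3.00 km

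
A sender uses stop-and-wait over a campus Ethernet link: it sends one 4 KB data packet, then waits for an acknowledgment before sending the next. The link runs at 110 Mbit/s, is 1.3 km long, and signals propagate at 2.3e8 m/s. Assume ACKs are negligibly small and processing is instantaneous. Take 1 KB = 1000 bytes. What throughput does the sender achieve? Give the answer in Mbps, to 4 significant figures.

t_tx = L/R = 32000/110000000 = 0.000290909 s.
t_prop = 1300/2.3e+08 = 5.65217e-06 s; RTT = 1.13043e-05 s.
Cycle = t_tx + RTT = 0.000302213 s.
Throughput = L / cycle = 32000 / 0.000302213 = 105.9 Mbps.

105.9 Mbps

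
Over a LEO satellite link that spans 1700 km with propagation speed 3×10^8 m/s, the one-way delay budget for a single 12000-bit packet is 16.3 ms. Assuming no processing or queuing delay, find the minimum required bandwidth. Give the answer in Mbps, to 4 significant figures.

1.129 Mbps

Propagation delay = 1700000 / 300000000 = 5.66667 ms.
Transmission budget = 16.3 − 5.66667 = 10.6333 ms.
R ≥ L / t_tx = 12000 bits / 0.0106333 s = 1.129 Mbps.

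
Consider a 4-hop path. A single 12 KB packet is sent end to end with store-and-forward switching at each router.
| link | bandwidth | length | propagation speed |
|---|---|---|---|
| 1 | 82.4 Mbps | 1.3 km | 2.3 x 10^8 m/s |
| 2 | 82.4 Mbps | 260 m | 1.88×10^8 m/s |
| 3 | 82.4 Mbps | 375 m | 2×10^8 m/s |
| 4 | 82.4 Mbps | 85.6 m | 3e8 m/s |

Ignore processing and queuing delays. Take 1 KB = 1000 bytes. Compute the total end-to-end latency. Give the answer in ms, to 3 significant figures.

4.67 ms

L = 96000 bits.
Transmission delay per hop = L/R = 96000/82400000 = 1.16505 ms; 4 hops → 4.66019 ms.
Propagation delays (d/s per hop): 0.00565217, 0.00138298, 0.001875, 0.000285333 ms; sum = 0.00919549 ms.
End-to-end = 4.67 ms.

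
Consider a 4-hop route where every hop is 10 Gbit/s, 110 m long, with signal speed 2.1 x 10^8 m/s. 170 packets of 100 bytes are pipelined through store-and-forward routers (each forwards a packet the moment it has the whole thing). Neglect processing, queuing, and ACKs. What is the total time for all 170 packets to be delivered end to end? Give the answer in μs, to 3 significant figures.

Per-hop transmission t_tx = L/R = 800/10000000000 = 0.08 μs.
Per-hop propagation t_prop = 110/210000000 = 0.52381 μs.
Pipeline fill: first packet needs 4·t_tx to clear all hops; remaining 169 packets each add one t_tx.
Total = (4+170-1)·t_tx + 4·t_prop = 173·0.08 + 4·0.52381 = 15.9 μs.

15.9 μs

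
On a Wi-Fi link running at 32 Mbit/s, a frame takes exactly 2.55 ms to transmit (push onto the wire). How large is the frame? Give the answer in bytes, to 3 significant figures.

10200 bytes

L = R × t_tx = 32000000 b/s × 0.00255 s = 81600 bits.
In bytes: 81600 / 8 = 10200 bytes.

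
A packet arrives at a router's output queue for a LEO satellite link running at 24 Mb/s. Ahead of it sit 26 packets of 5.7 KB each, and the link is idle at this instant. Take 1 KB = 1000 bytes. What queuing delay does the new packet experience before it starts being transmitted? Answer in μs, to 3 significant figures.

49400 μs

Each queued packet: L/R = 45600/24000000 = 1900 μs.
26 queued → 49400 μs.
Queuing delay = 49400 μs.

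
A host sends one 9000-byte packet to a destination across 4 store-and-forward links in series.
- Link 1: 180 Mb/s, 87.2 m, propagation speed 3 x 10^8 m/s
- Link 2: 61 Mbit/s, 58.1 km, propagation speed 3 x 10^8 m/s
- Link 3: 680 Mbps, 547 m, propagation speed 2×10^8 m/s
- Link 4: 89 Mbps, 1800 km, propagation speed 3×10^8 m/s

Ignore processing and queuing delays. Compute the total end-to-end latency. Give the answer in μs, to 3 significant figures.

8690 μs

L = 9000 × 8 = 72000 bits.
Transmission delays (L/R per hop): 400, 1180.33, 105.882, 808.989 μs; sum = 2495.2 μs.
Propagation delays (d/s per hop): 0.290667, 193.667, 2.735, 6000 μs; sum = 6196.69 μs.
End-to-end = 8690 μs.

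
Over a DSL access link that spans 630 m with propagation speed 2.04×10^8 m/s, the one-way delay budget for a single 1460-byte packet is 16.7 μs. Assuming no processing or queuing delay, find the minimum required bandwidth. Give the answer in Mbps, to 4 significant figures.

L = 11680 bits.
Propagation delay = 630 / 204000000 = 3.08824 μs.
Transmission budget = 16.7 − 3.08824 = 13.6118 μs.
R ≥ L / t_tx = 11680 bits / 1.36118e-05 s = 858.1 Mbps.

858.1 Mbps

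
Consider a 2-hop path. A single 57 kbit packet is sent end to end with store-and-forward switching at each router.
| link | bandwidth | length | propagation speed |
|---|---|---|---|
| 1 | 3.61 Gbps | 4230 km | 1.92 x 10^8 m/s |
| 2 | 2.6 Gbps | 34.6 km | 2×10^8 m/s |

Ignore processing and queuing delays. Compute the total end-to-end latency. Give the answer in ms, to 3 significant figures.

22.2 ms

L = 57000 bits.
Transmission delays (L/R per hop): 0.0157895, 0.0219231 ms; sum = 0.0377126 ms.
Propagation delays (d/s per hop): 22.0313, 0.173 ms; sum = 22.2043 ms.
End-to-end = 22.2 ms.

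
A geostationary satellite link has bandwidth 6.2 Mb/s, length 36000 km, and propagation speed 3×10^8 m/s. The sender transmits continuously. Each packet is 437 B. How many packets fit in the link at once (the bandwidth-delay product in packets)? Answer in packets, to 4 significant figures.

Propagation delay = 36000000 / 300000000 = 0.12 s.
BDP = R × t_prop = 6200000 × 0.12 = 744000 bits.
In packets of 3496 bits: 212.8 packets.

212.8 packets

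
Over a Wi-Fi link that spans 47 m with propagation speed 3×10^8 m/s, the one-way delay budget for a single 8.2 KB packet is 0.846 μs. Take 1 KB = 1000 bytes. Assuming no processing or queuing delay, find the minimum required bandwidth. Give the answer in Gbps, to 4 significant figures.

L = 65600 bits.
Propagation delay = 47 / 300000000 = 0.156667 μs.
Transmission budget = 0.846 − 0.156667 = 0.689333 μs.
R ≥ L / t_tx = 65600 bits / 6.89333e-07 s = 95.16 Gbps.

95.16 Gbps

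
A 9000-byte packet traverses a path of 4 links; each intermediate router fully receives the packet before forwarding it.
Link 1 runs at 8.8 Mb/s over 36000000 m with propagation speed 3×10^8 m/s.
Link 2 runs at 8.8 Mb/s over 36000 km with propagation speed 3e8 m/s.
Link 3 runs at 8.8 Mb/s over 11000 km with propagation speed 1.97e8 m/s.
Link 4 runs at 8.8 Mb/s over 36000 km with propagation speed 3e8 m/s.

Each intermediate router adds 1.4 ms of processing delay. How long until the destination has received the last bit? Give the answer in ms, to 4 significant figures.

L = 9000 × 8 = 72000 bits.
Transmission delay per hop = L/R = 72000/8800000 = 8.18182 ms; 4 hops → 32.7273 ms.
Propagation delays (d/s per hop): 120, 120, 55.8376, 120 ms; sum = 415.838 ms.
Processing at 3 router(s): 3 × 1.4 ms = 4.2 ms.
End-to-end = 452.8 ms.

452.8 ms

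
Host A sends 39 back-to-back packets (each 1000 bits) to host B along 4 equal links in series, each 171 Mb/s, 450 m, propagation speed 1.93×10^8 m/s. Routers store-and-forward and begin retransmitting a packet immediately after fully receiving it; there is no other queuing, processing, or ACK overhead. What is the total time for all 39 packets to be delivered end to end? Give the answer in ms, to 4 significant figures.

0.2549 ms

Per-hop transmission t_tx = L/R = 1000/171000000 = 0.00584795 ms.
Per-hop propagation t_prop = 450/193000000 = 0.00233161 ms.
Pipeline fill: first packet needs 4·t_tx to clear all hops; remaining 38 packets each add one t_tx.
Total = (4+39-1)·t_tx + 4·t_prop = 42·0.00584795 + 4·0.00233161 = 0.2549 ms.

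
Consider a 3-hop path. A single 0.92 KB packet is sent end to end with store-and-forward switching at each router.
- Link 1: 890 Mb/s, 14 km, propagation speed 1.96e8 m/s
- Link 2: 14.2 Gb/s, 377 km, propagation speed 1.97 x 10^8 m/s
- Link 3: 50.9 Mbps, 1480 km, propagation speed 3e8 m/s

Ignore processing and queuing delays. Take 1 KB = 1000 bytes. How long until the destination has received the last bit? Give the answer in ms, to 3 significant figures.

7.07 ms

L = 7360 bits.
Transmission delays (L/R per hop): 0.00826966, 0.00051831, 0.144597 ms; sum = 0.153385 ms.
Propagation delays (d/s per hop): 0.0714286, 1.91371, 4.93333 ms; sum = 6.91847 ms.
End-to-end = 7.07 ms.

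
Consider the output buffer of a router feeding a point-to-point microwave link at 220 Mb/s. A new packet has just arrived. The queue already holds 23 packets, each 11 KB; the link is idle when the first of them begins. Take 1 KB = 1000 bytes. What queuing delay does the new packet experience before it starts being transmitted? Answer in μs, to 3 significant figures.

9200 μs

Each queued packet: L/R = 88000/220000000 = 400 μs.
23 queued → 9200 μs.
Queuing delay = 9200 μs.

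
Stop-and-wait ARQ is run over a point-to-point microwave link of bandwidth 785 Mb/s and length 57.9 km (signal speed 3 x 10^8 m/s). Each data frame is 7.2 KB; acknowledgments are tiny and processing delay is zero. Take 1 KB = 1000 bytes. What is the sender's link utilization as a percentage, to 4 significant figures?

15.97 %

t_tx = L/R = 57600/785000000 = 7.33758e-05 s.
t_prop = 57900/300000000 = 0.000193 s; RTT = 0.000386 s.
Cycle = t_tx + RTT = 0.000459376 s.
Utilization = t_tx / cycle = 7.33758e-05/0.000459376 = 15.97 %.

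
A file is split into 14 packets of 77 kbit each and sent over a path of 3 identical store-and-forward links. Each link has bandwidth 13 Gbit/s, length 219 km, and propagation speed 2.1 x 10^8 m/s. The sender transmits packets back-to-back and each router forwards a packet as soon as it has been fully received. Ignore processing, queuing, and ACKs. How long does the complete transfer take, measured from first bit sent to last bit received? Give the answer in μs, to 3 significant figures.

3220 μs

Per-hop transmission t_tx = L/R = 77000/13000000000 = 5.92308 μs.
Per-hop propagation t_prop = 219000/210000000 = 1042.86 μs.
Pipeline fill: first packet needs 3·t_tx to clear all hops; remaining 13 packets each add one t_tx.
Total = (3+14-1)·t_tx + 3·t_prop = 16·5.92308 + 3·1042.86 = 3220 μs.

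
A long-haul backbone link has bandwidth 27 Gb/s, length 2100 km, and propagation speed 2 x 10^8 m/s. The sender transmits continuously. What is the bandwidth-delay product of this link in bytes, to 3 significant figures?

Propagation delay = 2100000 / 200000000 = 0.0105 s.
BDP = R × t_prop = 27000000000 × 0.0105 = 283500000 bits.
In bytes: 283500000/8 = 35400000 bytes.

35400000 bytes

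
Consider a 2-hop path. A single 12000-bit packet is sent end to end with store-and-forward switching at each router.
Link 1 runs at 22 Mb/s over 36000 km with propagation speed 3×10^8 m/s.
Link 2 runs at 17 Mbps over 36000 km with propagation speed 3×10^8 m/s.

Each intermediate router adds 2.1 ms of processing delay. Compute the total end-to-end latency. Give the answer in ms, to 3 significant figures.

Transmission delays (L/R per hop): 0.545455, 0.705882 ms; sum = 1.25134 ms.
Propagation delays (d/s per hop): 120, 120 ms; sum = 240 ms.
Processing at 1 router(s): 1 × 2.1 ms = 2.1 ms.
End-to-end = 243 ms.

243 ms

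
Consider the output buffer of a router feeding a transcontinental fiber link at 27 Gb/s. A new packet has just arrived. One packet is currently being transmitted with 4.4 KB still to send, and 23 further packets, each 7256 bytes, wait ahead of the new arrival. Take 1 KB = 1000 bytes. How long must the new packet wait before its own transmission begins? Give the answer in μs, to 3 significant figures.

Each queued packet: L/R = 58048/27000000000 = 2.14993 μs.
23 queued → 49.4483 μs.
Plus remaining 35200 bits of current packet: 1.3037 μs.
Queuing delay = 50.8 μs.

50.8 μs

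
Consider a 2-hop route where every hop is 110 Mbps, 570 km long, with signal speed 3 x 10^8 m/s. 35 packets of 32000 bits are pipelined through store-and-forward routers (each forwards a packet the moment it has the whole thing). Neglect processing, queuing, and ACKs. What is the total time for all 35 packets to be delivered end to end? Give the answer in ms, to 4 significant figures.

14.27 ms

Per-hop transmission t_tx = L/R = 32000/110000000 = 0.290909 ms.
Per-hop propagation t_prop = 570000/300000000 = 1.9 ms.
Pipeline fill: first packet needs 2·t_tx to clear all hops; remaining 34 packets each add one t_tx.
Total = (2+35-1)·t_tx + 2·t_prop = 36·0.290909 + 2·1.9 = 14.27 ms.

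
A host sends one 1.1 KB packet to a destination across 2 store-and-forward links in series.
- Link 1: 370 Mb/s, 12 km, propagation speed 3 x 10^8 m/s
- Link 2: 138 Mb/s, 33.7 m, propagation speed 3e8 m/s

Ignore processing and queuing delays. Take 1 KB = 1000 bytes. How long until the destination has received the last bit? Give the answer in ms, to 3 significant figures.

L = 8800 bits.
Transmission delays (L/R per hop): 0.0237838, 0.0637681 ms; sum = 0.0875519 ms.
Propagation delays (d/s per hop): 0.04, 0.000112333 ms; sum = 0.0401123 ms.
End-to-end = 0.128 ms.

0.128 ms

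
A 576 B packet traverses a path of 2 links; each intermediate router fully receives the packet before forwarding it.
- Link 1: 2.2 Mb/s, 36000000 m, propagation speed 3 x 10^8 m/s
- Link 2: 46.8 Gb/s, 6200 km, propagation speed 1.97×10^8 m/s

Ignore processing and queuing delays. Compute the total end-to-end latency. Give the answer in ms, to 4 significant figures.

L = 576 × 8 = 4608 bits.
Transmission delays (L/R per hop): 2.09455, 9.84615e-05 ms; sum = 2.09464 ms.
Propagation delays (d/s per hop): 120, 31.4721 ms; sum = 151.472 ms.
End-to-end = 153.6 ms.

153.6 ms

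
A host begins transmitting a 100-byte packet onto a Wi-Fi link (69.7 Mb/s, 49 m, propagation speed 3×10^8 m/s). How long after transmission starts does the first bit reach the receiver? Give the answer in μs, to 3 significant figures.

First bit experiences only propagation delay: d/s = 49/300000000 = 0.163 μs.

0.163 μs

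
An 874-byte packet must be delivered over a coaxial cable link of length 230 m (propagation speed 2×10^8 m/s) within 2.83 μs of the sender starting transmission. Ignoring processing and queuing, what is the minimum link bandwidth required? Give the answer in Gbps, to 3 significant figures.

L = 6992 bits.
Propagation delay = 230 / 200000000 = 1.15 μs.
Transmission budget = 2.83 − 1.15 = 1.68 μs.
R ≥ L / t_tx = 6992 bits / 1.68e-06 s = 4.16 Gbps.

4.16 Gbps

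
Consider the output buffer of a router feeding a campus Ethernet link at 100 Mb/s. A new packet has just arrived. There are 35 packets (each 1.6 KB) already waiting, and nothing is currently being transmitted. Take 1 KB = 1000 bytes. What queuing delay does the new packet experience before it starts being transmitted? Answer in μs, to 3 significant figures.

4480 μs

Each queued packet: L/R = 12800/100000000 = 128 μs.
35 queued → 4480 μs.
Queuing delay = 4480 μs.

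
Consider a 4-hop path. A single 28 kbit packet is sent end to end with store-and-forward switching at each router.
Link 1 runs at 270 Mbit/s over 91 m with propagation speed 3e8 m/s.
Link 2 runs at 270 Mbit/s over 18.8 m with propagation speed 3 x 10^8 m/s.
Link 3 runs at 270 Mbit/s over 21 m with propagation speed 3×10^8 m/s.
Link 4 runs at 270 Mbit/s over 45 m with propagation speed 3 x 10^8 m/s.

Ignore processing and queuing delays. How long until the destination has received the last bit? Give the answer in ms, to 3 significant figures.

L = 28000 bits.
Transmission delay per hop = L/R = 28000/270000000 = 0.103704 ms; 4 hops → 0.414815 ms.
Propagation delays (d/s per hop): 0.000303333, 6.26667e-05, 7e-05, 0.00015 ms; sum = 0.000586 ms.
End-to-end = 0.415 ms.

0.415 ms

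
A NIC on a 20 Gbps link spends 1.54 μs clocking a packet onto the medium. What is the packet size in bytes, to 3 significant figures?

3850 bytes

L = R × t_tx = 20000000000 b/s × 1.54e-06 s = 30800 bits.
In bytes: 30800 / 8 = 3850 bytes.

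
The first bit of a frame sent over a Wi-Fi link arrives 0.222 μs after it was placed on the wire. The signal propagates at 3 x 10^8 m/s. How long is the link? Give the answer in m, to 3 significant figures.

66.6 m

d = s × t_prop = 300000000 × 2.22e-07 = 66.6 m.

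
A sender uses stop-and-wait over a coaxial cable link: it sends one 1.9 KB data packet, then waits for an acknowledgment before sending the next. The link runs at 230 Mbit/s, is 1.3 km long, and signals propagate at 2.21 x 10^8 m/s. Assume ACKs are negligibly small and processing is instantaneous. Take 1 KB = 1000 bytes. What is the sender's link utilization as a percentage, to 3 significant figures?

t_tx = L/R = 15200/230000000 = 6.6087e-05 s.
t_prop = 1300/221000000 = 5.88235e-06 s; RTT = 1.17647e-05 s.
Cycle = t_tx + RTT = 7.78517e-05 s.
Utilization = t_tx / cycle = 6.6087e-05/7.78517e-05 = 84.9 %.

84.9 %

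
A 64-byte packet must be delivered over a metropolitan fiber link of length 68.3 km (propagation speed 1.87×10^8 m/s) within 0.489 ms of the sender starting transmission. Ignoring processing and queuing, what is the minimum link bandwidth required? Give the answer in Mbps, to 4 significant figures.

L = 512 bits.
Propagation delay = 68300 / 187000000 = 0.365241 ms.
Transmission budget = 0.489 − 0.365241 = 0.123759 ms.
R ≥ L / t_tx = 512 bits / 0.000123759 s = 4.137 Mbps.

4.137 Mbps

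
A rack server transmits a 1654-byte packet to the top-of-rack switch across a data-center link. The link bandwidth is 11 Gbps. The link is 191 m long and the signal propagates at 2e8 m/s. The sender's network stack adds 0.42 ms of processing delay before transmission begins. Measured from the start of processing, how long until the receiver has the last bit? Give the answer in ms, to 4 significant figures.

L = 1654 × 8 = 13232 bits.
Transmission delay = L/R = 13232 / 11000000000 = 0.00120291 ms.
Propagation delay = d/s = 191 m / 200000000 m/s = 0.000955 ms.
Plus processing delay 0.42 ms = 0.42 ms.
Total = 0.4222 ms.

0.4222 ms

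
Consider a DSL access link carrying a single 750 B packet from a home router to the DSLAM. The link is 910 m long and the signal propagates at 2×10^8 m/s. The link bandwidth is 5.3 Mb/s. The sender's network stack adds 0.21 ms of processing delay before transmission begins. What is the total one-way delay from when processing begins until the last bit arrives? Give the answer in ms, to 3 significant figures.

L = 750 × 8 = 6000 bits.
Transmission delay = L/R = 6000 / 5300000 = 1.13208 ms.
Propagation delay = d/s = 910 m / 200000000 m/s = 0.00455 ms.
Plus processing delay 0.21 ms = 0.21 ms.
Total = 1.35 ms.

1.35 ms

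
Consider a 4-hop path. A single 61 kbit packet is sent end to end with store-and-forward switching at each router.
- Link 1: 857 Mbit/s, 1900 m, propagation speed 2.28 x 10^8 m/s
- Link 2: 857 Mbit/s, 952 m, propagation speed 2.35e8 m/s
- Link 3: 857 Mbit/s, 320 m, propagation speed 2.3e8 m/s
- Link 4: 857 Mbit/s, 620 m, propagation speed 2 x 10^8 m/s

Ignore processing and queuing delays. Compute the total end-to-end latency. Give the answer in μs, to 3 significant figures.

L = 61000 bits.
Transmission delay per hop = L/R = 61000/857000000 = 71.1785 μs; 4 hops → 284.714 μs.
Propagation delays (d/s per hop): 8.33333, 4.05106, 1.3913, 3.1 μs; sum = 16.8757 μs.
End-to-end = 302 μs.

302 μs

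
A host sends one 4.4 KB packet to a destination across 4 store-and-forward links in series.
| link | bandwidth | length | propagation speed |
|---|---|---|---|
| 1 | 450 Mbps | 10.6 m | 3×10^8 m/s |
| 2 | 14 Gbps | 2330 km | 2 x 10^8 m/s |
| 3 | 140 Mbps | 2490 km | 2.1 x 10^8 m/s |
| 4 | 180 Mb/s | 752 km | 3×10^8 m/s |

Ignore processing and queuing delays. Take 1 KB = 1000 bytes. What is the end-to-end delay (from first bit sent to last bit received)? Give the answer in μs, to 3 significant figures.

26500 μs

L = 35200 bits.
Transmission delays (L/R per hop): 78.2222, 2.51429, 251.429, 195.556 μs; sum = 527.721 μs.
Propagation delays (d/s per hop): 0.0353333, 11650, 11857.1, 2506.67 μs; sum = 26013.8 μs.
End-to-end = 26500 μs.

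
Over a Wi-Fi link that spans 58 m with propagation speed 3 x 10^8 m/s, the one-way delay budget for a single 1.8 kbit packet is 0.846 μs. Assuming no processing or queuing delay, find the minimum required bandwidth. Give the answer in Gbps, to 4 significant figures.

Propagation delay = 58 / 300000000 = 0.193333 μs.
Transmission budget = 0.846 − 0.193333 = 0.652667 μs.
R ≥ L / t_tx = 1800 bits / 6.52667e-07 s = 2.758 Gbps.

2.758 Gbps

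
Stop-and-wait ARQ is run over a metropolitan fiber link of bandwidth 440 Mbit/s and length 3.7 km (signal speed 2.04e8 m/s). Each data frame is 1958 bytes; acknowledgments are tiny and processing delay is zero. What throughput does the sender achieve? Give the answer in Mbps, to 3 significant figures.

218 Mbps

t_tx = L/R = 15664/440000000 = 3.56e-05 s.
t_prop = 3700/204000000 = 1.81373e-05 s; RTT = 3.62745e-05 s.
Cycle = t_tx + RTT = 7.18745e-05 s.
Throughput = L / cycle = 15664 / 7.18745e-05 = 218 Mbps.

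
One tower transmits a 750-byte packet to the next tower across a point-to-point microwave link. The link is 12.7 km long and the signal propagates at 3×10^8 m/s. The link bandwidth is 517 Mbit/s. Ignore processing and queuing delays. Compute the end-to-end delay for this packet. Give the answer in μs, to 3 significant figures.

53.9 μs

L = 750 × 8 = 6000 bits.
Transmission delay = L/R = 6000 / 517000000 = 11.6054 μs.
Propagation delay = d/s = 12700 m / 300000000 m/s = 42.3333 μs.
Total = 53.9 μs.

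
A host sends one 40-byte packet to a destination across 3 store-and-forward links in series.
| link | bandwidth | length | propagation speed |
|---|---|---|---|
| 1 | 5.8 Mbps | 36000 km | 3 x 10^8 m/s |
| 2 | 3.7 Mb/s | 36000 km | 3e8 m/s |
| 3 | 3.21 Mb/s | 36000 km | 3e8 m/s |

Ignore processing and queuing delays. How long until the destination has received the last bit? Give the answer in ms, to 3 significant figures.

L = 40 × 8 = 320 bits.
Transmission delays (L/R per hop): 0.0551724, 0.0864865, 0.0996885 ms; sum = 0.241347 ms.
Propagation delays (d/s per hop): 120, 120, 120 ms; sum = 360 ms.
End-to-end = 360 ms.

360 ms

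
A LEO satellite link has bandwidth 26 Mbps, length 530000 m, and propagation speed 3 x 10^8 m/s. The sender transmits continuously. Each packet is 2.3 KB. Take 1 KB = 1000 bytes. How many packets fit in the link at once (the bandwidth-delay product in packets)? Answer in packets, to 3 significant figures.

Propagation delay = 530000 / 300000000 = 0.00176667 s.
BDP = R × t_prop = 26000000 × 0.00176667 = 45933.3 bits.
In packets of 18400 bits: 2.50 packets.

2.50 packets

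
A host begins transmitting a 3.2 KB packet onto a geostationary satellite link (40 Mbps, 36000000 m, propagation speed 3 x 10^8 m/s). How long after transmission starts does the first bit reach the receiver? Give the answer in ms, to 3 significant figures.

First bit experiences only propagation delay: d/s = 36000000/300000000 = 120 ms.

120 ms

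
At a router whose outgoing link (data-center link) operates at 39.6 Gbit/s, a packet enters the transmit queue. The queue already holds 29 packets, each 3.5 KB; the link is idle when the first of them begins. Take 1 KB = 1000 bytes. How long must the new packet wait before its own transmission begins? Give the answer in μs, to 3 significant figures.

20.5 μs

Each queued packet: L/R = 28000/39600000000 = 0.707071 μs.
29 queued → 20.5051 μs.
Queuing delay = 20.5 μs.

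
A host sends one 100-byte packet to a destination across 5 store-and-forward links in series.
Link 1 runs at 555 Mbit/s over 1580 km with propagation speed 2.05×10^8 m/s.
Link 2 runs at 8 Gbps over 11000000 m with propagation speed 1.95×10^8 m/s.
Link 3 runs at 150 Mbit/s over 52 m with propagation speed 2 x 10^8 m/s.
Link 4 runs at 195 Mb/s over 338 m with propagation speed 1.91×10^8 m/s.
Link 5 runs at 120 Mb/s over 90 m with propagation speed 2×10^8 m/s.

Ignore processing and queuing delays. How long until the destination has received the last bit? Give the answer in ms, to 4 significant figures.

L = 100 × 8 = 800 bits.
Transmission delays (L/R per hop): 0.00144144, 0.0001, 0.00533333, 0.00410256, 0.00666667 ms; sum = 0.017644 ms.
Propagation delays (d/s per hop): 7.70732, 56.4103, 0.00026, 0.00176963, 0.00045 ms; sum = 64.1201 ms.
End-to-end = 64.14 ms.

64.14 ms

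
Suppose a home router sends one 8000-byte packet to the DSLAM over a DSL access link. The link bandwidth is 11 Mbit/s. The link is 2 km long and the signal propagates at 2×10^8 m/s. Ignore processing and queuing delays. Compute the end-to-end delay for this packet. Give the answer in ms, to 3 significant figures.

L = 8000 × 8 = 64000 bits.
Transmission delay = L/R = 64000 / 11000000 = 5.81818 ms.
Propagation delay = d/s = 2000 m / 200000000 m/s = 0.01 ms.
Total = 5.83 ms.

5.83 ms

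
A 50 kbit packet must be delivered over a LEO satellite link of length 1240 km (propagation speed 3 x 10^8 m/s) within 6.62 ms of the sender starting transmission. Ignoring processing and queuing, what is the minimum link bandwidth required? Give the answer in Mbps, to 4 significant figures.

20.11 Mbps

Propagation delay = 1240000 / 300000000 = 4.13333 ms.
Transmission budget = 6.62 − 4.13333 = 2.48667 ms.
R ≥ L / t_tx = 50000 bits / 0.00248667 s = 20.11 Mbps.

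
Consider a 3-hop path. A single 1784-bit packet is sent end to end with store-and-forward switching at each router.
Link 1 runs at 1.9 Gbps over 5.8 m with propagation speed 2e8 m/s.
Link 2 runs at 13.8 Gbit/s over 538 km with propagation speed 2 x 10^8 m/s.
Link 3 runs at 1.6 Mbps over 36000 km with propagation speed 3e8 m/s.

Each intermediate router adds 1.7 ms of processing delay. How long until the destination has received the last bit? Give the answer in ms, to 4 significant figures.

Transmission delays (L/R per hop): 0.000938947, 0.000129275, 1.115 ms; sum = 1.11607 ms.
Propagation delays (d/s per hop): 2.9e-05, 2.69, 120 ms; sum = 122.69 ms.
Processing at 2 router(s): 2 × 1.7 ms = 3.4 ms.
End-to-end = 127.2 ms.

127.2 ms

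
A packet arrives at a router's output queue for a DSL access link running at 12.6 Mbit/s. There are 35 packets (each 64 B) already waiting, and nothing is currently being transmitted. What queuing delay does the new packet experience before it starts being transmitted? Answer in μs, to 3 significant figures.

1420 μs

Each queued packet: L/R = 512/12600000 = 40.6349 μs.
35 queued → 1422.22 μs.
Queuing delay = 1420 μs.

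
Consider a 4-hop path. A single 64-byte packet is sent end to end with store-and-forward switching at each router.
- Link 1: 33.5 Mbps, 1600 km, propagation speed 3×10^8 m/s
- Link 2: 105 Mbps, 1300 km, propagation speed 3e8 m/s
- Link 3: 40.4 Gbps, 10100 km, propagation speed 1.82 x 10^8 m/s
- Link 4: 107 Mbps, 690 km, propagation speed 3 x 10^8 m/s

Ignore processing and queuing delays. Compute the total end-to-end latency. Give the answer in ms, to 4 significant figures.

L = 64 × 8 = 512 bits.
Transmission delays (L/R per hop): 0.0152836, 0.00487619, 1.26733e-05, 0.00478505 ms; sum = 0.0249575 ms.
Propagation delays (d/s per hop): 5.33333, 4.33333, 55.4945, 2.3 ms; sum = 67.4612 ms.
End-to-end = 67.49 ms.

67.49 ms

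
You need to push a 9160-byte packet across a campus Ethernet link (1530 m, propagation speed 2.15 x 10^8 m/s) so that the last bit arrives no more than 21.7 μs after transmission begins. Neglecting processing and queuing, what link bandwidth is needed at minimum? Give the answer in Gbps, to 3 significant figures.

5.02 Gbps

L = 73280 bits.
Propagation delay = 1530 / 215000000 = 7.11628 μs.
Transmission budget = 21.7 − 7.11628 = 14.5837 μs.
R ≥ L / t_tx = 73280 bits / 1.45837e-05 s = 5.02 Gbps.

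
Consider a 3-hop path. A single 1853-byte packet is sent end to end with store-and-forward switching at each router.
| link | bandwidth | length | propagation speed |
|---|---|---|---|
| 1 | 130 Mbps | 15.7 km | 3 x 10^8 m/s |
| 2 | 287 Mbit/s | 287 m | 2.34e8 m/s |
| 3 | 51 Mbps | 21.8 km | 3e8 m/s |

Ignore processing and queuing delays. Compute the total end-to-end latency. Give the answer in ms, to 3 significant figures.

0.583 ms

L = 1853 × 8 = 14824 bits.
Transmission delays (L/R per hop): 0.114031, 0.0516516, 0.290667 ms; sum = 0.456349 ms.
Propagation delays (d/s per hop): 0.0523333, 0.0012265, 0.0726667 ms; sum = 0.126226 ms.
End-to-end = 0.583 ms.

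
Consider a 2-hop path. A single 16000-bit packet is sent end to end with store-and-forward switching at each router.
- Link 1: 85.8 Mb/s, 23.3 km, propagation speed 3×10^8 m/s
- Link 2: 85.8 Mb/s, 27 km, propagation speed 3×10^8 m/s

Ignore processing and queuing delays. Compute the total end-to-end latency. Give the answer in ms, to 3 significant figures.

0.541 ms

Transmission delay per hop = L/R = 16000/85800000 = 0.18648 ms; 2 hops → 0.37296 ms.
Propagation delays (d/s per hop): 0.0776667, 0.09 ms; sum = 0.167667 ms.
End-to-end = 0.541 ms.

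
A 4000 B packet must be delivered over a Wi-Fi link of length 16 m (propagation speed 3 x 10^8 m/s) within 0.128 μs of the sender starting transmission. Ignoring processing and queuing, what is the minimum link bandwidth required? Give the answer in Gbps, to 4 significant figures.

L = 32000 bits.
Propagation delay = 16 / 300000000 = 0.0533333 μs.
Transmission budget = 0.128 − 0.0533333 = 0.0746667 μs.
R ≥ L / t_tx = 32000 bits / 7.46667e-08 s = 428.6 Gbps.

428.6 Gbps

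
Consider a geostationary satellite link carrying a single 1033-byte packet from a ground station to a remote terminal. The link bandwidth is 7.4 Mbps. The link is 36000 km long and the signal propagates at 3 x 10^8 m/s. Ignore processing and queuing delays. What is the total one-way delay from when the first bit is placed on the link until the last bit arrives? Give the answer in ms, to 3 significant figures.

L = 1033 × 8 = 8264 bits.
Transmission delay = L/R = 8264 / 7400000 = 1.11676 ms.
Propagation delay = d/s = 36000000 m / 300000000 m/s = 120 ms.
Total = 121 ms.

121 ms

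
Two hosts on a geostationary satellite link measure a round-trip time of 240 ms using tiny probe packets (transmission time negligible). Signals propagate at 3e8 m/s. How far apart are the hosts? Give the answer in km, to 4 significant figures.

36000 km

One-way propagation = RTT/2 = 120 ms.
d = s × t = 300000000 × 0.12 = 36000 km.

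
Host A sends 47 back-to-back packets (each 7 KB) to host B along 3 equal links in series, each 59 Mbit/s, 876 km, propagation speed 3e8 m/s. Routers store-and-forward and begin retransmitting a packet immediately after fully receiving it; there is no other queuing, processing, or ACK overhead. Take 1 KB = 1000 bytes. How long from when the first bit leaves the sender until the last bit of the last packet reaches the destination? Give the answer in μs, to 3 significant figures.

Per-hop transmission t_tx = L/R = 56000/59000000 = 949.153 μs.
Per-hop propagation t_prop = 876000/300000000 = 2920 μs.
Pipeline fill: first packet needs 3·t_tx to clear all hops; remaining 46 packets each add one t_tx.
Total = (3+47-1)·t_tx + 3·t_prop = 49·949.153 + 3·2920 = 55300 μs.

55300 μs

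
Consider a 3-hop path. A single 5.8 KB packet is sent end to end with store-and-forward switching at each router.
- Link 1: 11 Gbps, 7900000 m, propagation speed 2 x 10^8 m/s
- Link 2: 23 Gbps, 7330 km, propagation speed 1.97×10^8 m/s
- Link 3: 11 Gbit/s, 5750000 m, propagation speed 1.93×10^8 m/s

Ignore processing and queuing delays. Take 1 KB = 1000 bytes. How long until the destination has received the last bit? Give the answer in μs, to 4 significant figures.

L = 46400 bits.
Transmission delays (L/R per hop): 4.21818, 2.01739, 4.21818 μs; sum = 10.4538 μs.
Propagation delays (d/s per hop): 39500, 37208.1, 29792.7 μs; sum = 106501 μs.
End-to-end = 106500 μs.

106500 μs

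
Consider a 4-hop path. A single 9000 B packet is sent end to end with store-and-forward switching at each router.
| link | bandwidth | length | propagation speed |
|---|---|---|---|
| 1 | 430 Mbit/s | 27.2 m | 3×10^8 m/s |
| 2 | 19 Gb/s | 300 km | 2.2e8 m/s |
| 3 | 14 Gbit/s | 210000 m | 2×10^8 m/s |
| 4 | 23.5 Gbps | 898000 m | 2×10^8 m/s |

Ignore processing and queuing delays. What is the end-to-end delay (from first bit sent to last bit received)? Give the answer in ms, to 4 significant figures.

L = 9000 × 8 = 72000 bits.
Transmission delays (L/R per hop): 0.167442, 0.00378947, 0.00514286, 0.00306383 ms; sum = 0.179438 ms.
Propagation delays (d/s per hop): 9.06667e-05, 1.36364, 1.05, 4.49 ms; sum = 6.90373 ms.
End-to-end = 7.083 ms.

7.083 ms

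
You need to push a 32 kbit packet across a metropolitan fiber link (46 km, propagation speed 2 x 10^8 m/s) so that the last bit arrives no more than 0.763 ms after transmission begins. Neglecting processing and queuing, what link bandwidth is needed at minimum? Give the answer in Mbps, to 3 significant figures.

60.0 Mbps

Propagation delay = 46000 / 200000000 = 0.23 ms.
Transmission budget = 0.763 − 0.23 = 0.533 ms.
R ≥ L / t_tx = 32000 bits / 0.000533 s = 60.0 Mbps.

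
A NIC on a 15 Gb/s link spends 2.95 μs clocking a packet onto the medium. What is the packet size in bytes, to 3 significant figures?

L = R × t_tx = 15000000000 b/s × 2.95e-06 s = 44250 bits.
In bytes: 44250 / 8 = 5530 bytes.

5530 bytes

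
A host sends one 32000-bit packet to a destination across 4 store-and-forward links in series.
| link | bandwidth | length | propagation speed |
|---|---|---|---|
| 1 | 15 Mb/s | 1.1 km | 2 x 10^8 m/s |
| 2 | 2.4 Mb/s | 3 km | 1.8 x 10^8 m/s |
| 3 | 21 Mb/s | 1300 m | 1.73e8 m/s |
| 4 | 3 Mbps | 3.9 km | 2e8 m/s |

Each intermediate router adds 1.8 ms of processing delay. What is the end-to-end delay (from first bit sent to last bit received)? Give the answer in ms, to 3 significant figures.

33.1 ms

Transmission delays (L/R per hop): 2.13333, 13.3333, 1.52381, 10.6667 ms; sum = 27.6571 ms.
Propagation delays (d/s per hop): 0.0055, 0.0166667, 0.00751445, 0.0195 ms; sum = 0.0491811 ms.
Processing at 3 router(s): 3 × 1.8 ms = 5.4 ms.
End-to-end = 33.1 ms.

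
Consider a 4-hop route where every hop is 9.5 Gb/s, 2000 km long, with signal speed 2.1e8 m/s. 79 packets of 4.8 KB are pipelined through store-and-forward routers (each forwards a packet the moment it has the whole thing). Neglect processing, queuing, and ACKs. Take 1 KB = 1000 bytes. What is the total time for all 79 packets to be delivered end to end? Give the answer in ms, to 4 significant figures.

Per-hop transmission t_tx = L/R = 38400/9500000000 = 0.00404211 ms.
Per-hop propagation t_prop = 2000000/210000000 = 9.52381 ms.
Pipeline fill: first packet needs 4·t_tx to clear all hops; remaining 78 packets each add one t_tx.
Total = (4+79-1)·t_tx + 4·t_prop = 82·0.00404211 + 4·9.52381 = 38.43 ms.

38.43 ms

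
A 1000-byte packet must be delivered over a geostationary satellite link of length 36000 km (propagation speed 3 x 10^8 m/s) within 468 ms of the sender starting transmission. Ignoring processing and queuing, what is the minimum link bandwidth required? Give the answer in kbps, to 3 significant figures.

L = 8000 bits.
Propagation delay = 36000000 / 300000000 = 120 ms.
Transmission budget = 468 − 120 = 348 ms.
R ≥ L / t_tx = 8000 bits / 0.348 s = 23.0 kbps.

23.0 kbps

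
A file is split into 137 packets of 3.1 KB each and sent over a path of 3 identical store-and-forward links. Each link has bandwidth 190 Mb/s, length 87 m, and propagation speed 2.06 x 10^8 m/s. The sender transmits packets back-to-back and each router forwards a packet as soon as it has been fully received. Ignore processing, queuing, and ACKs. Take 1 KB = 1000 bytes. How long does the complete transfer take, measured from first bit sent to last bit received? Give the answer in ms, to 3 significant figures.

Per-hop transmission t_tx = L/R = 24800/190000000 = 0.130526 ms.
Per-hop propagation t_prop = 87/206000000 = 0.00042233 ms.
Pipeline fill: first packet needs 3·t_tx to clear all hops; remaining 136 packets each add one t_tx.
Total = (3+137-1)·t_tx + 3·t_prop = 139·0.130526 + 3·0.00042233 = 18.1 ms.

18.1 ms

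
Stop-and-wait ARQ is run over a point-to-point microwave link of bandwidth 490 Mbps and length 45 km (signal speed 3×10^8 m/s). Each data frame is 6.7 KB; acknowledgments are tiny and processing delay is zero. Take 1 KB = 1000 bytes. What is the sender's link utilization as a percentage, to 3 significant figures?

26.7 %

t_tx = L/R = 53600/490000000 = 0.000109388 s.
t_prop = 45000/300000000 = 0.00015 s; RTT = 0.0003 s.
Cycle = t_tx + RTT = 0.000409388 s.
Utilization = t_tx / cycle = 0.000109388/0.000409388 = 26.7 %.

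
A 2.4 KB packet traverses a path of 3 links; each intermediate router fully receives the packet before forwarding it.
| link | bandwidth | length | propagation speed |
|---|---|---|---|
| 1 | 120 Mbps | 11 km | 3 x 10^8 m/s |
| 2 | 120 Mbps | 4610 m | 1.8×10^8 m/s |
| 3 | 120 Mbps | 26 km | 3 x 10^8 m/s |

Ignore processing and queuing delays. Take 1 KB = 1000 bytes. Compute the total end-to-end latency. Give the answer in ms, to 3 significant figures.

L = 19200 bits.
Transmission delay per hop = L/R = 19200/120000000 = 0.16 ms; 3 hops → 0.48 ms.
Propagation delays (d/s per hop): 0.0366667, 0.0256111, 0.0866667 ms; sum = 0.148944 ms.
End-to-end = 0.629 ms.

0.629 ms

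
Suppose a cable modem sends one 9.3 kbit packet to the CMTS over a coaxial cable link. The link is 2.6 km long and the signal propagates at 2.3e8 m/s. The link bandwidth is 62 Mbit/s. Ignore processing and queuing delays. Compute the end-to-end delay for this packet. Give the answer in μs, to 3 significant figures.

L = 9300 bits.
Transmission delay = L/R = 9300 / 62000000 = 150 μs.
Propagation delay = d/s = 2600 m / 2.3e+08 m/s = 11.3043 μs.
Total = 161 μs.

161 μs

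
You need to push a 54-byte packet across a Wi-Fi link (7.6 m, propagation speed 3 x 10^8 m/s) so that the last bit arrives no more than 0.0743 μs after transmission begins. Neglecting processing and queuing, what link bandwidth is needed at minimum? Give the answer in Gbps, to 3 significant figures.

8.82 Gbps

L = 432 bits.
Propagation delay = 7.6 / 300000000 = 0.0253333 μs.
Transmission budget = 0.0743 − 0.0253333 = 0.0489667 μs.
R ≥ L / t_tx = 432 bits / 4.89667e-08 s = 8.82 Gbps.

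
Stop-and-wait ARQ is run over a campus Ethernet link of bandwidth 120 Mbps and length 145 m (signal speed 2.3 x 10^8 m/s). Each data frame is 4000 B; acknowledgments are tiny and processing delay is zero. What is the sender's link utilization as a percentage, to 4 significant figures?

99.53 %

t_tx = L/R = 32000/120000000 = 0.000266667 s.
t_prop = 145/2.3e+08 = 6.30435e-07 s; RTT = 1.26087e-06 s.
Cycle = t_tx + RTT = 0.000267928 s.
Utilization = t_tx / cycle = 0.000266667/0.000267928 = 99.53 %.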